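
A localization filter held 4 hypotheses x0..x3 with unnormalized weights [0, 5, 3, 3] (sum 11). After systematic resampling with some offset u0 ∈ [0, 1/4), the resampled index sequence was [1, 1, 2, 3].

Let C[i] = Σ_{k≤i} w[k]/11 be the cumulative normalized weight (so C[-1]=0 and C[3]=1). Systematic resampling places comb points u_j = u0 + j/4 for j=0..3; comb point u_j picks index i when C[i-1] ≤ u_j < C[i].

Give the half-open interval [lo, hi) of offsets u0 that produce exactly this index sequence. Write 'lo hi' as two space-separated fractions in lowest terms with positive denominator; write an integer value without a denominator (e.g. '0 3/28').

C = [0, 5/11, 8/11, 1]
j=0 picked index 1: u0 ∈ [0, 5/11)
j=1 picked index 1: u0 ∈ [-1/4, 9/44)
j=2 picked index 2: u0 ∈ [-1/22, 5/22)
j=3 picked index 3: u0 ∈ [-1/44, 1/4)
intersection: [0, 9/44)

0 9/44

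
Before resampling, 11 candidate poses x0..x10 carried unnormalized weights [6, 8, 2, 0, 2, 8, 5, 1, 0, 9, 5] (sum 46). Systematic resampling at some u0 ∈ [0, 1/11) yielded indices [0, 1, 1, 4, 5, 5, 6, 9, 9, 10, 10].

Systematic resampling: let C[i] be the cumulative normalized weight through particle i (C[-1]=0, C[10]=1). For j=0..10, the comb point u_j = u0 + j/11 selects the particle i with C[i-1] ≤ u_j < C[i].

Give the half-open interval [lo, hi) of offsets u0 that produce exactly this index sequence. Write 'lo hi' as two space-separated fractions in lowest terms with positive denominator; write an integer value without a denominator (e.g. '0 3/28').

19/253 1/11

C = [3/23, 7/23, 8/23, 8/23, 9/23, 13/23, 31/46, 16/23, 16/23, 41/46, 1]
j=0 picked index 0: u0 ∈ [0, 3/23)
j=1 picked index 1: u0 ∈ [10/253, 54/253)
j=2 picked index 1: u0 ∈ [-13/253, 31/253)
j=3 picked index 4: u0 ∈ [19/253, 30/253)
j=4 picked index 5: u0 ∈ [7/253, 51/253)
j=5 picked index 5: u0 ∈ [-16/253, 28/253)
j=6 picked index 6: u0 ∈ [5/253, 65/506)
j=7 picked index 9: u0 ∈ [15/253, 129/506)
j=8 picked index 9: u0 ∈ [-8/253, 83/506)
j=9 picked index 10: u0 ∈ [37/506, 2/11)
j=10 picked index 10: u0 ∈ [-9/506, 1/11)
intersection: [19/253, 1/11)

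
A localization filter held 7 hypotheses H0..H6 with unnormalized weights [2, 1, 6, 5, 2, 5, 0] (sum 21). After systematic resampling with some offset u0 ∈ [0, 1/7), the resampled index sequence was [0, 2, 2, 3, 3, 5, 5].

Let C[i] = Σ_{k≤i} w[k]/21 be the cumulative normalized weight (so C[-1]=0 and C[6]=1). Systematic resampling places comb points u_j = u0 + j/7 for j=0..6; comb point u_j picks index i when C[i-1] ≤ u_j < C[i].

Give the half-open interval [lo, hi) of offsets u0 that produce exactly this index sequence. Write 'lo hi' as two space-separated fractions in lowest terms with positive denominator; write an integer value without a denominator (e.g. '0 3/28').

C = [2/21, 1/7, 3/7, 2/3, 16/21, 1, 1]
j=0 picked index 0: u0 ∈ [0, 2/21)
j=1 picked index 2: u0 ∈ [0, 2/7)
j=2 picked index 2: u0 ∈ [-1/7, 1/7)
j=3 picked index 3: u0 ∈ [0, 5/21)
j=4 picked index 3: u0 ∈ [-1/7, 2/21)
j=5 picked index 5: u0 ∈ [1/21, 2/7)
j=6 picked index 5: u0 ∈ [-2/21, 1/7)
intersection: [1/21, 2/21)

1/21 2/21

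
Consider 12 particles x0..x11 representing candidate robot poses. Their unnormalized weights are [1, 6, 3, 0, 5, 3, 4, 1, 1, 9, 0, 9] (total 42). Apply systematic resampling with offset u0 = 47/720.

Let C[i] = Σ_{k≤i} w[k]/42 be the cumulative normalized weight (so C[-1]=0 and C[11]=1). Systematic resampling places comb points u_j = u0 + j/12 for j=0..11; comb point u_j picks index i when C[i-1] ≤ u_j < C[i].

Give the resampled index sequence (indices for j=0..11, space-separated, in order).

1 1 2 4 5 6 8 9 9 11 11 11

C = [1/42, 1/6, 5/21, 5/21, 5/14, 3/7, 11/21, 23/42, 4/7, 11/14, 11/14, 1]
j=0: u_0=47/720 ∈ [1/42, 1/6) → index 1
j=1: u_1=107/720 ∈ [1/42, 1/6) → index 1
j=2: u_2=167/720 ∈ [1/6, 5/21) → index 2
j=3: u_3=227/720 ∈ [5/21, 5/14) → index 4
j=4: u_4=287/720 ∈ [5/14, 3/7) → index 5
j=5: u_5=347/720 ∈ [3/7, 11/21) → index 6
j=6: u_6=407/720 ∈ [23/42, 4/7) → index 8
j=7: u_7=467/720 ∈ [4/7, 11/14) → index 9
j=8: u_8=527/720 ∈ [4/7, 11/14) → index 9
j=9: u_9=587/720 ∈ [11/14, 1) → index 11
j=10: u_10=647/720 ∈ [11/14, 1) → index 11
j=11: u_11=707/720 ∈ [11/14, 1) → index 11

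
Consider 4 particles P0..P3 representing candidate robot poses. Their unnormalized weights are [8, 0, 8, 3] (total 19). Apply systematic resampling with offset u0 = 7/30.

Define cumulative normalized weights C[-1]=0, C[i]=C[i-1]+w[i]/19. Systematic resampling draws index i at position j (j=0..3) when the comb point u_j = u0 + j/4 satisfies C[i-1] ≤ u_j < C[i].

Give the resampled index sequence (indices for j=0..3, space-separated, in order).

C = [8/19, 8/19, 16/19, 1]
j=0: u_0=7/30 ∈ [0, 8/19) → index 0
j=1: u_1=29/60 ∈ [8/19, 16/19) → index 2
j=2: u_2=11/15 ∈ [8/19, 16/19) → index 2
j=3: u_3=59/60 ∈ [16/19, 1) → index 3

0 2 2 3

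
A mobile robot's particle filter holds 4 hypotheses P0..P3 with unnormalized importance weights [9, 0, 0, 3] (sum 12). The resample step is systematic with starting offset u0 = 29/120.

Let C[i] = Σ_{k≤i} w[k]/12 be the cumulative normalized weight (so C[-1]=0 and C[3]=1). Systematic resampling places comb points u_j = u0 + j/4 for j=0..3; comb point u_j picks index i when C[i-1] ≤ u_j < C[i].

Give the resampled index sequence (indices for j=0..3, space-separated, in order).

C = [3/4, 3/4, 3/4, 1]
j=0: u_0=29/120 ∈ [0, 3/4) → index 0
j=1: u_1=59/120 ∈ [0, 3/4) → index 0
j=2: u_2=89/120 ∈ [0, 3/4) → index 0
j=3: u_3=119/120 ∈ [3/4, 1) → index 3

0 0 0 3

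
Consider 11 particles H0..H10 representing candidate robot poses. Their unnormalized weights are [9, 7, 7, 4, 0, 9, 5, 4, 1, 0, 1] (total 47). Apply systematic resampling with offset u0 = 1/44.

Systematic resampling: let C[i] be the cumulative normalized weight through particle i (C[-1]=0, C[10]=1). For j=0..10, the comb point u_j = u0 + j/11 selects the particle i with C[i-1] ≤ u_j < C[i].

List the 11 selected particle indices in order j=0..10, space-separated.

0 0 1 1 2 2 3 5 5 6 7

C = [9/47, 16/47, 23/47, 27/47, 27/47, 36/47, 41/47, 45/47, 46/47, 46/47, 1]
j=0: u_0=1/44 ∈ [0, 9/47) → index 0
j=1: u_1=5/44 ∈ [0, 9/47) → index 0
j=2: u_2=9/44 ∈ [9/47, 16/47) → index 1
j=3: u_3=13/44 ∈ [9/47, 16/47) → index 1
j=4: u_4=17/44 ∈ [16/47, 23/47) → index 2
j=5: u_5=21/44 ∈ [16/47, 23/47) → index 2
j=6: u_6=25/44 ∈ [23/47, 27/47) → index 3
j=7: u_7=29/44 ∈ [27/47, 36/47) → index 5
j=8: u_8=3/4 ∈ [27/47, 36/47) → index 5
j=9: u_9=37/44 ∈ [36/47, 41/47) → index 6
j=10: u_10=41/44 ∈ [41/47, 45/47) → index 7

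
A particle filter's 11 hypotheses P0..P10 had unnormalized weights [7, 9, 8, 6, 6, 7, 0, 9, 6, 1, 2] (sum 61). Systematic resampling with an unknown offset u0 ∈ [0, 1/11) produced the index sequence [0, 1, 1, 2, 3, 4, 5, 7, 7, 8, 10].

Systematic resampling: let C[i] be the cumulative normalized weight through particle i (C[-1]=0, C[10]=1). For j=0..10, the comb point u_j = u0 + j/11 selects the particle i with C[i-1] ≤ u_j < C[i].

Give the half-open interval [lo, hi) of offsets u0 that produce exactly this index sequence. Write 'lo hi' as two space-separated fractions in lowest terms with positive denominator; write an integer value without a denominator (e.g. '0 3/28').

C = [7/61, 16/61, 24/61, 30/61, 36/61, 43/61, 43/61, 52/61, 58/61, 59/61, 1]
j=0 picked index 0: u0 ∈ [0, 7/61)
j=1 picked index 1: u0 ∈ [16/671, 115/671)
j=2 picked index 1: u0 ∈ [-45/671, 54/671)
j=3 picked index 2: u0 ∈ [-7/671, 81/671)
j=4 picked index 3: u0 ∈ [20/671, 86/671)
j=5 picked index 4: u0 ∈ [25/671, 91/671)
j=6 picked index 5: u0 ∈ [30/671, 107/671)
j=7 picked index 7: u0 ∈ [46/671, 145/671)
j=8 picked index 7: u0 ∈ [-15/671, 84/671)
j=9 picked index 8: u0 ∈ [23/671, 89/671)
j=10 picked index 10: u0 ∈ [39/671, 1/11)
intersection: [46/671, 54/671)

46/671 54/671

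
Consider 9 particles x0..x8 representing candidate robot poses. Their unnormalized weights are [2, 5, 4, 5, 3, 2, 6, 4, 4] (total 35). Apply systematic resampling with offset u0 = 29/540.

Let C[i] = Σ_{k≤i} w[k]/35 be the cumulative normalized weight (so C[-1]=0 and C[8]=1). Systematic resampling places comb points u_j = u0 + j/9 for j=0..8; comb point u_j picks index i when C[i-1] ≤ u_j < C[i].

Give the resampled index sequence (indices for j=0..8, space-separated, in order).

0 1 2 3 4 6 6 7 8

C = [2/35, 1/5, 11/35, 16/35, 19/35, 3/5, 27/35, 31/35, 1]
j=0: u_0=29/540 ∈ [0, 2/35) → index 0
j=1: u_1=89/540 ∈ [2/35, 1/5) → index 1
j=2: u_2=149/540 ∈ [1/5, 11/35) → index 2
j=3: u_3=209/540 ∈ [11/35, 16/35) → index 3
j=4: u_4=269/540 ∈ [16/35, 19/35) → index 4
j=5: u_5=329/540 ∈ [3/5, 27/35) → index 6
j=6: u_6=389/540 ∈ [3/5, 27/35) → index 6
j=7: u_7=449/540 ∈ [27/35, 31/35) → index 7
j=8: u_8=509/540 ∈ [31/35, 1) → index 8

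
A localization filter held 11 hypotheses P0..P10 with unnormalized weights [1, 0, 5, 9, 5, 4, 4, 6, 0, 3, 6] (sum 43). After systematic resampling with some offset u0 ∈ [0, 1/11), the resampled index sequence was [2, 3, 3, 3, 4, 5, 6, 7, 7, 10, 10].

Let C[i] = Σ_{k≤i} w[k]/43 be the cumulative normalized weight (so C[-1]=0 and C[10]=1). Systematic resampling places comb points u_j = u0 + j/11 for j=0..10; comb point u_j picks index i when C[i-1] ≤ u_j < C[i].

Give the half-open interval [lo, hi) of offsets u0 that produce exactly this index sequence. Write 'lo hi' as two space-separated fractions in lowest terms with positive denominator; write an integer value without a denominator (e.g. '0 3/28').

C = [1/43, 1/43, 6/43, 15/43, 20/43, 24/43, 28/43, 34/43, 34/43, 37/43, 1]
j=0 picked index 2: u0 ∈ [1/43, 6/43)
j=1 picked index 3: u0 ∈ [23/473, 122/473)
j=2 picked index 3: u0 ∈ [-20/473, 79/473)
j=3 picked index 3: u0 ∈ [-63/473, 36/473)
j=4 picked index 4: u0 ∈ [-7/473, 48/473)
j=5 picked index 5: u0 ∈ [5/473, 49/473)
j=6 picked index 6: u0 ∈ [6/473, 50/473)
j=7 picked index 7: u0 ∈ [7/473, 73/473)
j=8 picked index 7: u0 ∈ [-36/473, 30/473)
j=9 picked index 10: u0 ∈ [20/473, 2/11)
j=10 picked index 10: u0 ∈ [-23/473, 1/11)
intersection: [23/473, 30/473)

23/473 30/473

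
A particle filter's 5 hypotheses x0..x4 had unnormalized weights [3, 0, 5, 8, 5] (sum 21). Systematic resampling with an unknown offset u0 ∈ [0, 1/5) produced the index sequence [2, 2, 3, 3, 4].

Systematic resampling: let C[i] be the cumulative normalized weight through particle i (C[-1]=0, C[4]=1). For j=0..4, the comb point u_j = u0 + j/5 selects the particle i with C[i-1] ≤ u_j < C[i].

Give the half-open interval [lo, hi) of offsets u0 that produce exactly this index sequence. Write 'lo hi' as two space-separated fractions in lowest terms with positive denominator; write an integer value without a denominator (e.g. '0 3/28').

C = [1/7, 1/7, 8/21, 16/21, 1]
j=0 picked index 2: u0 ∈ [1/7, 8/21)
j=1 picked index 2: u0 ∈ [-2/35, 19/105)
j=2 picked index 3: u0 ∈ [-2/105, 38/105)
j=3 picked index 3: u0 ∈ [-23/105, 17/105)
j=4 picked index 4: u0 ∈ [-4/105, 1/5)
intersection: [1/7, 17/105)

1/7 17/105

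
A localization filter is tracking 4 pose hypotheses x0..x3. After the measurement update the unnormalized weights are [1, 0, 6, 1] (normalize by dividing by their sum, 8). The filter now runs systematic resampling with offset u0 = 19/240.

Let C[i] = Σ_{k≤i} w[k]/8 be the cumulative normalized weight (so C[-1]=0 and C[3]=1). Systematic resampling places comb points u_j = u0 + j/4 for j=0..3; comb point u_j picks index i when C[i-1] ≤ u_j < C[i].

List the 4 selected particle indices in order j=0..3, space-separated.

C = [1/8, 1/8, 7/8, 1]
j=0: u_0=19/240 ∈ [0, 1/8) → index 0
j=1: u_1=79/240 ∈ [1/8, 7/8) → index 2
j=2: u_2=139/240 ∈ [1/8, 7/8) → index 2
j=3: u_3=199/240 ∈ [1/8, 7/8) → index 2

0 2 2 2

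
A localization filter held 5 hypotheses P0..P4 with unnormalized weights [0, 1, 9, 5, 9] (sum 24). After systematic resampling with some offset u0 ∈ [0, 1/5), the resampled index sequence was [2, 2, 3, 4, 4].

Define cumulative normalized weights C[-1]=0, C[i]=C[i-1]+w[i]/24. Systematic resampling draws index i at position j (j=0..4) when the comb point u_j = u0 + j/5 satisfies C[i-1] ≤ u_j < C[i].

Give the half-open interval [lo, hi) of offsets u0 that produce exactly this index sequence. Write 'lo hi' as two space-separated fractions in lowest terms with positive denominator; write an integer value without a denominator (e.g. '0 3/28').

1/24 1/5

C = [0, 1/24, 5/12, 5/8, 1]
j=0 picked index 2: u0 ∈ [1/24, 5/12)
j=1 picked index 2: u0 ∈ [-19/120, 13/60)
j=2 picked index 3: u0 ∈ [1/60, 9/40)
j=3 picked index 4: u0 ∈ [1/40, 2/5)
j=4 picked index 4: u0 ∈ [-7/40, 1/5)
intersection: [1/24, 1/5)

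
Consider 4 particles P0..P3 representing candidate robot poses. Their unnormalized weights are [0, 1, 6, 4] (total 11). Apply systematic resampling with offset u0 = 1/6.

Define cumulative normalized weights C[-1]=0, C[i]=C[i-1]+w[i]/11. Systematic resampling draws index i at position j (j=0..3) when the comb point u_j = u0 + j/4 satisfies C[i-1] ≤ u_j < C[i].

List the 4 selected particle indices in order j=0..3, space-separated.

2 2 3 3

C = [0, 1/11, 7/11, 1]
j=0: u_0=1/6 ∈ [1/11, 7/11) → index 2
j=1: u_1=5/12 ∈ [1/11, 7/11) → index 2
j=2: u_2=2/3 ∈ [7/11, 1) → index 3
j=3: u_3=11/12 ∈ [7/11, 1) → index 3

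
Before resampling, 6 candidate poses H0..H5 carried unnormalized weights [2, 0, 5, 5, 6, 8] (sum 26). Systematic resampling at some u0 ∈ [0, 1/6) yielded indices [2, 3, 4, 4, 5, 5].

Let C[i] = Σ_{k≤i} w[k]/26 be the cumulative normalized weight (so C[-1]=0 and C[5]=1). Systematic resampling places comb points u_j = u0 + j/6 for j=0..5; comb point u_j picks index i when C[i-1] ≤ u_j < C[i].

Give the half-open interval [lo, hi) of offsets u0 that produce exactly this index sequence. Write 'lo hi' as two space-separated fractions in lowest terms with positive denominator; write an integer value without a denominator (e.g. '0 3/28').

C = [1/13, 1/13, 7/26, 6/13, 9/13, 1]
j=0 picked index 2: u0 ∈ [1/13, 7/26)
j=1 picked index 3: u0 ∈ [4/39, 23/78)
j=2 picked index 4: u0 ∈ [5/39, 14/39)
j=3 picked index 4: u0 ∈ [-1/26, 5/26)
j=4 picked index 5: u0 ∈ [1/39, 1/3)
j=5 picked index 5: u0 ∈ [-11/78, 1/6)
intersection: [5/39, 1/6)

5/39 1/6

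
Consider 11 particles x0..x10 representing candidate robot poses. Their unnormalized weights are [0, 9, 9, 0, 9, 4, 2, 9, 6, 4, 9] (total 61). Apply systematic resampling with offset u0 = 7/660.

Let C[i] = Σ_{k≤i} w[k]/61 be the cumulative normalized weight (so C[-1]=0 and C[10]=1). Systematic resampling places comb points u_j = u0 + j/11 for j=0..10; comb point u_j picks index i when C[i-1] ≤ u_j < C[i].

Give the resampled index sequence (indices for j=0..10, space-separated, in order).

C = [0, 9/61, 18/61, 18/61, 27/61, 31/61, 33/61, 42/61, 48/61, 52/61, 1]
j=0: u_0=7/660 ∈ [0, 9/61) → index 1
j=1: u_1=67/660 ∈ [0, 9/61) → index 1
j=2: u_2=127/660 ∈ [9/61, 18/61) → index 2
j=3: u_3=17/60 ∈ [9/61, 18/61) → index 2
j=4: u_4=247/660 ∈ [18/61, 27/61) → index 4
j=5: u_5=307/660 ∈ [27/61, 31/61) → index 5
j=6: u_6=367/660 ∈ [33/61, 42/61) → index 7
j=7: u_7=427/660 ∈ [33/61, 42/61) → index 7
j=8: u_8=487/660 ∈ [42/61, 48/61) → index 8
j=9: u_9=547/660 ∈ [48/61, 52/61) → index 9
j=10: u_10=607/660 ∈ [52/61, 1) → index 10

1 1 2 2 4 5 7 7 8 9 10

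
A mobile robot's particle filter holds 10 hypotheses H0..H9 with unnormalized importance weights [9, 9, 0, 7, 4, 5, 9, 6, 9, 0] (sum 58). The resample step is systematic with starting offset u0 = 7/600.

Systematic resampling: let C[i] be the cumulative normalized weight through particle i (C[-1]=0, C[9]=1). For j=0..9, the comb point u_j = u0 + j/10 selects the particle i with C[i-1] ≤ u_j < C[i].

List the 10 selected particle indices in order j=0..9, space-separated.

C = [9/58, 9/29, 9/29, 25/58, 1/2, 17/29, 43/58, 49/58, 1, 1]
j=0: u_0=7/600 ∈ [0, 9/58) → index 0
j=1: u_1=67/600 ∈ [0, 9/58) → index 0
j=2: u_2=127/600 ∈ [9/58, 9/29) → index 1
j=3: u_3=187/600 ∈ [9/29, 25/58) → index 3
j=4: u_4=247/600 ∈ [9/29, 25/58) → index 3
j=5: u_5=307/600 ∈ [1/2, 17/29) → index 5
j=6: u_6=367/600 ∈ [17/29, 43/58) → index 6
j=7: u_7=427/600 ∈ [17/29, 43/58) → index 6
j=8: u_8=487/600 ∈ [43/58, 49/58) → index 7
j=9: u_9=547/600 ∈ [49/58, 1) → index 8

0 0 1 3 3 5 6 6 7 8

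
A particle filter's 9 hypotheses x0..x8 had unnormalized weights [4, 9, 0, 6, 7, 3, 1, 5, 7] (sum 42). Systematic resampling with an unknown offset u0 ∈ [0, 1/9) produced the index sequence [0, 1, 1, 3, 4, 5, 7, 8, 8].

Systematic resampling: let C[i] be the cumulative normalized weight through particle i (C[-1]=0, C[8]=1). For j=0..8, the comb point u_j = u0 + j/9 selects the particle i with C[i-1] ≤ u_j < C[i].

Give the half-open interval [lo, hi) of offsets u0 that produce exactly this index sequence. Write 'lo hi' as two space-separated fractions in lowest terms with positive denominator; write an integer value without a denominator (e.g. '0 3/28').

4/63 11/126

C = [2/21, 13/42, 13/42, 19/42, 13/21, 29/42, 5/7, 5/6, 1]
j=0 picked index 0: u0 ∈ [0, 2/21)
j=1 picked index 1: u0 ∈ [-1/63, 25/126)
j=2 picked index 1: u0 ∈ [-8/63, 11/126)
j=3 picked index 3: u0 ∈ [-1/42, 5/42)
j=4 picked index 4: u0 ∈ [1/126, 11/63)
j=5 picked index 5: u0 ∈ [4/63, 17/126)
j=6 picked index 7: u0 ∈ [1/21, 1/6)
j=7 picked index 8: u0 ∈ [1/18, 2/9)
j=8 picked index 8: u0 ∈ [-1/18, 1/9)
intersection: [4/63, 11/126)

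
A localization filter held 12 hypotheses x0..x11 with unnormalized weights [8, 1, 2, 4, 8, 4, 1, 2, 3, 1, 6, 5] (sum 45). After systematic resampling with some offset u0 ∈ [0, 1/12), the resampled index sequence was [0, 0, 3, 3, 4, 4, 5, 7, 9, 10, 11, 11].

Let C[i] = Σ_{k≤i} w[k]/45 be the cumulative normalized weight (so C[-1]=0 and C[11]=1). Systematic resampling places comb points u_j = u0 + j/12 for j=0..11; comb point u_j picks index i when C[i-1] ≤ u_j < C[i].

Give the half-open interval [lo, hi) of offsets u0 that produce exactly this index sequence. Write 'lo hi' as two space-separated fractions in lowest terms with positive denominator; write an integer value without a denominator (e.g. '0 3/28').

C = [8/45, 1/5, 11/45, 1/3, 23/45, 3/5, 28/45, 2/3, 11/15, 34/45, 8/9, 1]
j=0 picked index 0: u0 ∈ [0, 8/45)
j=1 picked index 0: u0 ∈ [-1/12, 17/180)
j=2 picked index 3: u0 ∈ [7/90, 1/6)
j=3 picked index 3: u0 ∈ [-1/180, 1/12)
j=4 picked index 4: u0 ∈ [0, 8/45)
j=5 picked index 4: u0 ∈ [-1/12, 17/180)
j=6 picked index 5: u0 ∈ [1/90, 1/10)
j=7 picked index 7: u0 ∈ [7/180, 1/12)
j=8 picked index 9: u0 ∈ [1/15, 4/45)
j=9 picked index 10: u0 ∈ [1/180, 5/36)
j=10 picked index 11: u0 ∈ [1/18, 1/6)
j=11 picked index 11: u0 ∈ [-1/36, 1/12)
intersection: [7/90, 1/12)

7/90 1/12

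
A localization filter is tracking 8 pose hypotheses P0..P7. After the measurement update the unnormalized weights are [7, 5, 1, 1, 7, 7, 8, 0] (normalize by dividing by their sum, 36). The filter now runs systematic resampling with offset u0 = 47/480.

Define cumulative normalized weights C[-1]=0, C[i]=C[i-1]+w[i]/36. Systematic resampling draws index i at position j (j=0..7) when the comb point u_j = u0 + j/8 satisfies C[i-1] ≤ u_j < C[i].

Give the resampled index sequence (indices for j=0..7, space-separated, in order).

C = [7/36, 1/3, 13/36, 7/18, 7/12, 7/9, 1, 1]
j=0: u_0=47/480 ∈ [0, 7/36) → index 0
j=1: u_1=107/480 ∈ [7/36, 1/3) → index 1
j=2: u_2=167/480 ∈ [1/3, 13/36) → index 2
j=3: u_3=227/480 ∈ [7/18, 7/12) → index 4
j=4: u_4=287/480 ∈ [7/12, 7/9) → index 5
j=5: u_5=347/480 ∈ [7/12, 7/9) → index 5
j=6: u_6=407/480 ∈ [7/9, 1) → index 6
j=7: u_7=467/480 ∈ [7/9, 1) → index 6

0 1 2 4 5 5 6 6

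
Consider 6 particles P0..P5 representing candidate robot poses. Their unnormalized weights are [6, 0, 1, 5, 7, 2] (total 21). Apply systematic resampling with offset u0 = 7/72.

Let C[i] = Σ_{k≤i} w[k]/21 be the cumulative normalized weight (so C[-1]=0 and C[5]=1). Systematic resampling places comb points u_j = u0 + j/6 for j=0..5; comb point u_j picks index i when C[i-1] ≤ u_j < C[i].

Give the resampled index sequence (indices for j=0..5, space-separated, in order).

C = [2/7, 2/7, 1/3, 4/7, 19/21, 1]
j=0: u_0=7/72 ∈ [0, 2/7) → index 0
j=1: u_1=19/72 ∈ [0, 2/7) → index 0
j=2: u_2=31/72 ∈ [1/3, 4/7) → index 3
j=3: u_3=43/72 ∈ [4/7, 19/21) → index 4
j=4: u_4=55/72 ∈ [4/7, 19/21) → index 4
j=5: u_5=67/72 ∈ [19/21, 1) → index 5

0 0 3 4 4 5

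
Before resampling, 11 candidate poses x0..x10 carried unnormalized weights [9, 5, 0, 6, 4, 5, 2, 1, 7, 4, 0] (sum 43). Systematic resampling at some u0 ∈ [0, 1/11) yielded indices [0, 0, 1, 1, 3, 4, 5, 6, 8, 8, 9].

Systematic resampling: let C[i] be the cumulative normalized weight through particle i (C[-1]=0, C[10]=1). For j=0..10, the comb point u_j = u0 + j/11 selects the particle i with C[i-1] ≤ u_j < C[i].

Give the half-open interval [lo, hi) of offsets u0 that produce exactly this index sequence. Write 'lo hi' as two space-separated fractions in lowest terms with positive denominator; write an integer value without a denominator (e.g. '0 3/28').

18/473 25/473

C = [9/43, 14/43, 14/43, 20/43, 24/43, 29/43, 31/43, 32/43, 39/43, 1, 1]
j=0 picked index 0: u0 ∈ [0, 9/43)
j=1 picked index 0: u0 ∈ [-1/11, 56/473)
j=2 picked index 1: u0 ∈ [13/473, 68/473)
j=3 picked index 1: u0 ∈ [-30/473, 25/473)
j=4 picked index 3: u0 ∈ [-18/473, 48/473)
j=5 picked index 4: u0 ∈ [5/473, 49/473)
j=6 picked index 5: u0 ∈ [6/473, 61/473)
j=7 picked index 6: u0 ∈ [18/473, 40/473)
j=8 picked index 8: u0 ∈ [8/473, 85/473)
j=9 picked index 8: u0 ∈ [-35/473, 42/473)
j=10 picked index 9: u0 ∈ [-1/473, 1/11)
intersection: [18/473, 25/473)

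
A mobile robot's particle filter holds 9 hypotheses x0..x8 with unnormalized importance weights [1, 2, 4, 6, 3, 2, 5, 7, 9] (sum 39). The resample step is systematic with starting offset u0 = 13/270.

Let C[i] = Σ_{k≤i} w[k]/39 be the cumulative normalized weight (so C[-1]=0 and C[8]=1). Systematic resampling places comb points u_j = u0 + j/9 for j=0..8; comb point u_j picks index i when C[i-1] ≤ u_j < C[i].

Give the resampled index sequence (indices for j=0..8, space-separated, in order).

C = [1/39, 1/13, 7/39, 1/3, 16/39, 6/13, 23/39, 10/13, 1]
j=0: u_0=13/270 ∈ [1/39, 1/13) → index 1
j=1: u_1=43/270 ∈ [1/13, 7/39) → index 2
j=2: u_2=73/270 ∈ [7/39, 1/3) → index 3
j=3: u_3=103/270 ∈ [1/3, 16/39) → index 4
j=4: u_4=133/270 ∈ [6/13, 23/39) → index 6
j=5: u_5=163/270 ∈ [23/39, 10/13) → index 7
j=6: u_6=193/270 ∈ [23/39, 10/13) → index 7
j=7: u_7=223/270 ∈ [10/13, 1) → index 8
j=8: u_8=253/270 ∈ [10/13, 1) → index 8

1 2 3 4 6 7 7 8 8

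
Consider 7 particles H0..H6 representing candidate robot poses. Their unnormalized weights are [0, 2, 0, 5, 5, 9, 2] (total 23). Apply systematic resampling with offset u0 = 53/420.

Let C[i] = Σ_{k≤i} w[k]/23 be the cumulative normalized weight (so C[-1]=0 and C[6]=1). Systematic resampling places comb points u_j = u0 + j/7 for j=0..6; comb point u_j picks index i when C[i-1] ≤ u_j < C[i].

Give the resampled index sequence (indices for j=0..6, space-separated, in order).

3 3 4 5 5 5 6

C = [0, 2/23, 2/23, 7/23, 12/23, 21/23, 1]
j=0: u_0=53/420 ∈ [2/23, 7/23) → index 3
j=1: u_1=113/420 ∈ [2/23, 7/23) → index 3
j=2: u_2=173/420 ∈ [7/23, 12/23) → index 4
j=3: u_3=233/420 ∈ [12/23, 21/23) → index 5
j=4: u_4=293/420 ∈ [12/23, 21/23) → index 5
j=5: u_5=353/420 ∈ [12/23, 21/23) → index 5
j=6: u_6=59/60 ∈ [21/23, 1) → index 6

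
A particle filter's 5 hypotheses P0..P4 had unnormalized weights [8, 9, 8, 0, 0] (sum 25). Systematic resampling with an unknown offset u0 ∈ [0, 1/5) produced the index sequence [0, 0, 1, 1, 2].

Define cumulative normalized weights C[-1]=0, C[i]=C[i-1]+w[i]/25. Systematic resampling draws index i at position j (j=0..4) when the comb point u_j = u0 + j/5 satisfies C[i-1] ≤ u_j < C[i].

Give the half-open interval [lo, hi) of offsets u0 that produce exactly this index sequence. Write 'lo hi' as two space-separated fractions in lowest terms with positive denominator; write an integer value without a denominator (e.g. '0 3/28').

0 2/25

C = [8/25, 17/25, 1, 1, 1]
j=0 picked index 0: u0 ∈ [0, 8/25)
j=1 picked index 0: u0 ∈ [-1/5, 3/25)
j=2 picked index 1: u0 ∈ [-2/25, 7/25)
j=3 picked index 1: u0 ∈ [-7/25, 2/25)
j=4 picked index 2: u0 ∈ [-3/25, 1/5)
intersection: [0, 2/25)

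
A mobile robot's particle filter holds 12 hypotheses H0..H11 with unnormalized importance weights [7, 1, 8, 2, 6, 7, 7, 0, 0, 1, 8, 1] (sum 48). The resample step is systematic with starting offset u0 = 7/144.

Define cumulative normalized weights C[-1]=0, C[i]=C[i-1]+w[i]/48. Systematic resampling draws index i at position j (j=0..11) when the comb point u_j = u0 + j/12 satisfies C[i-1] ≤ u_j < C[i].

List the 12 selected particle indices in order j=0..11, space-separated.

0 0 2 2 4 4 5 5 6 9 10 10

C = [7/48, 1/6, 1/3, 3/8, 1/2, 31/48, 19/24, 19/24, 19/24, 13/16, 47/48, 1]
j=0: u_0=7/144 ∈ [0, 7/48) → index 0
j=1: u_1=19/144 ∈ [0, 7/48) → index 0
j=2: u_2=31/144 ∈ [1/6, 1/3) → index 2
j=3: u_3=43/144 ∈ [1/6, 1/3) → index 2
j=4: u_4=55/144 ∈ [3/8, 1/2) → index 4
j=5: u_5=67/144 ∈ [3/8, 1/2) → index 4
j=6: u_6=79/144 ∈ [1/2, 31/48) → index 5
j=7: u_7=91/144 ∈ [1/2, 31/48) → index 5
j=8: u_8=103/144 ∈ [31/48, 19/24) → index 6
j=9: u_9=115/144 ∈ [19/24, 13/16) → index 9
j=10: u_10=127/144 ∈ [13/16, 47/48) → index 10
j=11: u_11=139/144 ∈ [13/16, 47/48) → index 10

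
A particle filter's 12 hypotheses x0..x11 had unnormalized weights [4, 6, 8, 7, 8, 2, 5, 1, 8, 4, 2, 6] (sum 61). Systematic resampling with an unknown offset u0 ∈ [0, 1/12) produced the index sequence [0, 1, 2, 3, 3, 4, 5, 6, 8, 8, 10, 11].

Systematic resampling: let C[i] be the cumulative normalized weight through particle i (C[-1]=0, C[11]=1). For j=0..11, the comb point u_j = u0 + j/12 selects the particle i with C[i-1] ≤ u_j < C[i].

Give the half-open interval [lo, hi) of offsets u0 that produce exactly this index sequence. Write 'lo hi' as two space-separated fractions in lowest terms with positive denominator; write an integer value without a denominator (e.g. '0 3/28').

11/244 13/244

C = [4/61, 10/61, 18/61, 25/61, 33/61, 35/61, 40/61, 41/61, 49/61, 53/61, 55/61, 1]
j=0 picked index 0: u0 ∈ [0, 4/61)
j=1 picked index 1: u0 ∈ [-13/732, 59/732)
j=2 picked index 2: u0 ∈ [-1/366, 47/366)
j=3 picked index 3: u0 ∈ [11/244, 39/244)
j=4 picked index 3: u0 ∈ [-7/183, 14/183)
j=5 picked index 4: u0 ∈ [-5/732, 91/732)
j=6 picked index 5: u0 ∈ [5/122, 9/122)
j=7 picked index 6: u0 ∈ [-7/732, 53/732)
j=8 picked index 8: u0 ∈ [1/183, 25/183)
j=9 picked index 8: u0 ∈ [-19/244, 13/244)
j=10 picked index 10: u0 ∈ [13/366, 25/366)
j=11 picked index 11: u0 ∈ [-11/732, 1/12)
intersection: [11/244, 13/244)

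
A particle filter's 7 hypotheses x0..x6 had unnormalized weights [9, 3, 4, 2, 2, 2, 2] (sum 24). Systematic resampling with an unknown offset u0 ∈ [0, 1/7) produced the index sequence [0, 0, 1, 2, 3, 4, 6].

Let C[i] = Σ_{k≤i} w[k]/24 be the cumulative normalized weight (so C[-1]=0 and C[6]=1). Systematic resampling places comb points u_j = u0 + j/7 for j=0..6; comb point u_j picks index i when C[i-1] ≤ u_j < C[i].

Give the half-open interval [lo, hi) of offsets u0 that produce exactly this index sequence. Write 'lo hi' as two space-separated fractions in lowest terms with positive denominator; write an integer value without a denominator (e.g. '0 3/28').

C = [3/8, 1/2, 2/3, 3/4, 5/6, 11/12, 1]
j=0 picked index 0: u0 ∈ [0, 3/8)
j=1 picked index 0: u0 ∈ [-1/7, 13/56)
j=2 picked index 1: u0 ∈ [5/56, 3/14)
j=3 picked index 2: u0 ∈ [1/14, 5/21)
j=4 picked index 3: u0 ∈ [2/21, 5/28)
j=5 picked index 4: u0 ∈ [1/28, 5/42)
j=6 picked index 6: u0 ∈ [5/84, 1/7)
intersection: [2/21, 5/42)

2/21 5/42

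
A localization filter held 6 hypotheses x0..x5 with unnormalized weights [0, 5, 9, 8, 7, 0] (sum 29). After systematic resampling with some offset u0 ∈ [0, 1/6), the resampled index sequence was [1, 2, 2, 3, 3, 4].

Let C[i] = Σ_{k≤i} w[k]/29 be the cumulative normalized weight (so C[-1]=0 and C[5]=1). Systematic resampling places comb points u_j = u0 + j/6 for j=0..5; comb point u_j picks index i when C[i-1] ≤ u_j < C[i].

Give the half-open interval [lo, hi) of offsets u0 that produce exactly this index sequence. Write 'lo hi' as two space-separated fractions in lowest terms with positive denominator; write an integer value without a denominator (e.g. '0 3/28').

1/174 8/87

C = [0, 5/29, 14/29, 22/29, 1, 1]
j=0 picked index 1: u0 ∈ [0, 5/29)
j=1 picked index 2: u0 ∈ [1/174, 55/174)
j=2 picked index 2: u0 ∈ [-14/87, 13/87)
j=3 picked index 3: u0 ∈ [-1/58, 15/58)
j=4 picked index 3: u0 ∈ [-16/87, 8/87)
j=5 picked index 4: u0 ∈ [-13/174, 1/6)
intersection: [1/174, 8/87)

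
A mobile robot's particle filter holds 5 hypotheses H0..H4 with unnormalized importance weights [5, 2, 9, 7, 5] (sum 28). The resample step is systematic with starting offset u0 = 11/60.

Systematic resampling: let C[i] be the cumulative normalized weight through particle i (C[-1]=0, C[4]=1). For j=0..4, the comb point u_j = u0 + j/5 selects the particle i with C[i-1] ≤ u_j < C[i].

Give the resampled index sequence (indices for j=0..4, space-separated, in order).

1 2 3 3 4

C = [5/28, 1/4, 4/7, 23/28, 1]
j=0: u_0=11/60 ∈ [5/28, 1/4) → index 1
j=1: u_1=23/60 ∈ [1/4, 4/7) → index 2
j=2: u_2=7/12 ∈ [4/7, 23/28) → index 3
j=3: u_3=47/60 ∈ [4/7, 23/28) → index 3
j=4: u_4=59/60 ∈ [23/28, 1) → index 4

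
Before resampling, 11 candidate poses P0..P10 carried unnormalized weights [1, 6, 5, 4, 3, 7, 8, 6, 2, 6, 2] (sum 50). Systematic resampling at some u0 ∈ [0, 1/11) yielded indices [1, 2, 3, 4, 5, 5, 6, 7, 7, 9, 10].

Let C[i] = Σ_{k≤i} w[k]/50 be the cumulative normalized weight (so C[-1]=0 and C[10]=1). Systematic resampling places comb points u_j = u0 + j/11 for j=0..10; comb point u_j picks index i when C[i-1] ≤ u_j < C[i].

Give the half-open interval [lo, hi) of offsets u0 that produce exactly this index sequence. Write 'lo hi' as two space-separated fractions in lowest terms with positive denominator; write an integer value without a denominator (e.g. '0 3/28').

16/275 18/275

C = [1/50, 7/50, 6/25, 8/25, 19/50, 13/25, 17/25, 4/5, 21/25, 24/25, 1]
j=0 picked index 1: u0 ∈ [1/50, 7/50)
j=1 picked index 2: u0 ∈ [27/550, 41/275)
j=2 picked index 3: u0 ∈ [16/275, 38/275)
j=3 picked index 4: u0 ∈ [13/275, 59/550)
j=4 picked index 5: u0 ∈ [9/550, 43/275)
j=5 picked index 5: u0 ∈ [-41/550, 18/275)
j=6 picked index 6: u0 ∈ [-7/275, 37/275)
j=7 picked index 7: u0 ∈ [12/275, 9/55)
j=8 picked index 7: u0 ∈ [-13/275, 4/55)
j=9 picked index 9: u0 ∈ [6/275, 39/275)
j=10 picked index 10: u0 ∈ [14/275, 1/11)
intersection: [16/275, 18/275)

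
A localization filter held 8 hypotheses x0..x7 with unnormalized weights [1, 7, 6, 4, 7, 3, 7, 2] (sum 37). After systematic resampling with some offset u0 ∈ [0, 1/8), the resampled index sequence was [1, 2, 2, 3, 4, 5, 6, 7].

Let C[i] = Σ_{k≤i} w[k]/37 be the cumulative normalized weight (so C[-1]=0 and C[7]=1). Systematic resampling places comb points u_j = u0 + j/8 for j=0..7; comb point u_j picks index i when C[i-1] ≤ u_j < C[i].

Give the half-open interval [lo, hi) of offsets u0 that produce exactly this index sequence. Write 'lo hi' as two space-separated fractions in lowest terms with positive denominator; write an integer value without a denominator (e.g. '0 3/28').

27/296 33/296

C = [1/37, 8/37, 14/37, 18/37, 25/37, 28/37, 35/37, 1]
j=0 picked index 1: u0 ∈ [1/37, 8/37)
j=1 picked index 2: u0 ∈ [27/296, 75/296)
j=2 picked index 2: u0 ∈ [-5/148, 19/148)
j=3 picked index 3: u0 ∈ [1/296, 33/296)
j=4 picked index 4: u0 ∈ [-1/74, 13/74)
j=5 picked index 5: u0 ∈ [15/296, 39/296)
j=6 picked index 6: u0 ∈ [1/148, 29/148)
j=7 picked index 7: u0 ∈ [21/296, 1/8)
intersection: [27/296, 33/296)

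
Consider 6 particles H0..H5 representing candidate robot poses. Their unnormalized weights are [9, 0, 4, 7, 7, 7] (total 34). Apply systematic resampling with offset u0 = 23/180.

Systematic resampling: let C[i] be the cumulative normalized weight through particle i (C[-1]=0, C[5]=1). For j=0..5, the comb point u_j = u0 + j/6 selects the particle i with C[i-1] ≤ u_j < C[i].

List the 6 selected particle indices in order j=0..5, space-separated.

C = [9/34, 9/34, 13/34, 10/17, 27/34, 1]
j=0: u_0=23/180 ∈ [0, 9/34) → index 0
j=1: u_1=53/180 ∈ [9/34, 13/34) → index 2
j=2: u_2=83/180 ∈ [13/34, 10/17) → index 3
j=3: u_3=113/180 ∈ [10/17, 27/34) → index 4
j=4: u_4=143/180 ∈ [27/34, 1) → index 5
j=5: u_5=173/180 ∈ [27/34, 1) → index 5

0 2 3 4 5 5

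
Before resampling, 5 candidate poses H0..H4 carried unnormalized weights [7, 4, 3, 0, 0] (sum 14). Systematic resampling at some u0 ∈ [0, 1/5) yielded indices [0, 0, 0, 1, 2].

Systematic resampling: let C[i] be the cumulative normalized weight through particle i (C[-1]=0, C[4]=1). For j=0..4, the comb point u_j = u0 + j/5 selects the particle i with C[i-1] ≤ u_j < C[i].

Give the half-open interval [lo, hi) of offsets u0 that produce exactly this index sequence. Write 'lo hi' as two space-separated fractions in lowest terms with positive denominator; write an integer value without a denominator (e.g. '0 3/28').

C = [1/2, 11/14, 1, 1, 1]
j=0 picked index 0: u0 ∈ [0, 1/2)
j=1 picked index 0: u0 ∈ [-1/5, 3/10)
j=2 picked index 0: u0 ∈ [-2/5, 1/10)
j=3 picked index 1: u0 ∈ [-1/10, 13/70)
j=4 picked index 2: u0 ∈ [-1/70, 1/5)
intersection: [0, 1/10)

0 1/10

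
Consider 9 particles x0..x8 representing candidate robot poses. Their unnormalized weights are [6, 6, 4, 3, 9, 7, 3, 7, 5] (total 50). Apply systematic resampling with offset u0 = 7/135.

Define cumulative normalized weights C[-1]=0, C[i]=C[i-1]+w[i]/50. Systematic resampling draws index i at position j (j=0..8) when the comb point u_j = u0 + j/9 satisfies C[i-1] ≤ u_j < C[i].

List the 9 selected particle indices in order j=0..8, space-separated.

C = [3/25, 6/25, 8/25, 19/50, 14/25, 7/10, 19/25, 9/10, 1]
j=0: u_0=7/135 ∈ [0, 3/25) → index 0
j=1: u_1=22/135 ∈ [3/25, 6/25) → index 1
j=2: u_2=37/135 ∈ [6/25, 8/25) → index 2
j=3: u_3=52/135 ∈ [19/50, 14/25) → index 4
j=4: u_4=67/135 ∈ [19/50, 14/25) → index 4
j=5: u_5=82/135 ∈ [14/25, 7/10) → index 5
j=6: u_6=97/135 ∈ [7/10, 19/25) → index 6
j=7: u_7=112/135 ∈ [19/25, 9/10) → index 7
j=8: u_8=127/135 ∈ [9/10, 1) → index 8

0 1 2 4 4 5 6 7 8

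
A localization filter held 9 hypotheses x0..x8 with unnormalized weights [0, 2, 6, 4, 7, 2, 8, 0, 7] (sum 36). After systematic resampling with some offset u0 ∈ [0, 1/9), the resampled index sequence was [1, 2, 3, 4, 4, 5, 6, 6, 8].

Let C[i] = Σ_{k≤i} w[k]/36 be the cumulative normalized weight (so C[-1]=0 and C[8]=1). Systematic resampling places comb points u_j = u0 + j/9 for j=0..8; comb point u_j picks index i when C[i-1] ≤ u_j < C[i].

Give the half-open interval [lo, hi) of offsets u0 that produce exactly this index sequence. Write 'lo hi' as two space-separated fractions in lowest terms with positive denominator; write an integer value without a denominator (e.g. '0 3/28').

0 1/36

C = [0, 1/18, 2/9, 1/3, 19/36, 7/12, 29/36, 29/36, 1]
j=0 picked index 1: u0 ∈ [0, 1/18)
j=1 picked index 2: u0 ∈ [-1/18, 1/9)
j=2 picked index 3: u0 ∈ [0, 1/9)
j=3 picked index 4: u0 ∈ [0, 7/36)
j=4 picked index 4: u0 ∈ [-1/9, 1/12)
j=5 picked index 5: u0 ∈ [-1/36, 1/36)
j=6 picked index 6: u0 ∈ [-1/12, 5/36)
j=7 picked index 6: u0 ∈ [-7/36, 1/36)
j=8 picked index 8: u0 ∈ [-1/12, 1/9)
intersection: [0, 1/36)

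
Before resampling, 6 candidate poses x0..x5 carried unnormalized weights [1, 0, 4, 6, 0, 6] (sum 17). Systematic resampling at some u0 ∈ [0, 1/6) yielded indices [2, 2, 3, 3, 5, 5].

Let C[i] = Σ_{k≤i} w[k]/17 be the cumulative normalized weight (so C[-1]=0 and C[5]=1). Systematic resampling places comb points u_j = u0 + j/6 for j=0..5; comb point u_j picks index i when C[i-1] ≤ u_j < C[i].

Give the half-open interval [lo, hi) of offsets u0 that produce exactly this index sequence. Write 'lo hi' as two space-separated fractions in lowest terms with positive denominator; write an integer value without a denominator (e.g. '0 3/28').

C = [1/17, 1/17, 5/17, 11/17, 11/17, 1]
j=0 picked index 2: u0 ∈ [1/17, 5/17)
j=1 picked index 2: u0 ∈ [-11/102, 13/102)
j=2 picked index 3: u0 ∈ [-2/51, 16/51)
j=3 picked index 3: u0 ∈ [-7/34, 5/34)
j=4 picked index 5: u0 ∈ [-1/51, 1/3)
j=5 picked index 5: u0 ∈ [-19/102, 1/6)
intersection: [1/17, 13/102)

1/17 13/102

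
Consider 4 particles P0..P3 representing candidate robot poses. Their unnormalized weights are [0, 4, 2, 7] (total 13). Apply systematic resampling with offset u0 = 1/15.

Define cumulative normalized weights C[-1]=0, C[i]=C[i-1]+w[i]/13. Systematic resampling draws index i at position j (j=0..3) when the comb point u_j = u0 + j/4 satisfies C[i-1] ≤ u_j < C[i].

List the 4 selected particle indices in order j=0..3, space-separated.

1 2 3 3

C = [0, 4/13, 6/13, 1]
j=0: u_0=1/15 ∈ [0, 4/13) → index 1
j=1: u_1=19/60 ∈ [4/13, 6/13) → index 2
j=2: u_2=17/30 ∈ [6/13, 1) → index 3
j=3: u_3=49/60 ∈ [6/13, 1) → index 3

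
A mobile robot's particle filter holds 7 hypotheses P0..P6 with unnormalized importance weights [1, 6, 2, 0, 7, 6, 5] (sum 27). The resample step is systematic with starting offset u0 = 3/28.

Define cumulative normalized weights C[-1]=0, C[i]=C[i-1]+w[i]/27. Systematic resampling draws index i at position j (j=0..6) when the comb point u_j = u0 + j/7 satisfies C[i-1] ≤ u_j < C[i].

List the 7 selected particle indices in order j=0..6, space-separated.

C = [1/27, 7/27, 1/3, 1/3, 16/27, 22/27, 1]
j=0: u_0=3/28 ∈ [1/27, 7/27) → index 1
j=1: u_1=1/4 ∈ [1/27, 7/27) → index 1
j=2: u_2=11/28 ∈ [1/3, 16/27) → index 4
j=3: u_3=15/28 ∈ [1/3, 16/27) → index 4
j=4: u_4=19/28 ∈ [16/27, 22/27) → index 5
j=5: u_5=23/28 ∈ [22/27, 1) → index 6
j=6: u_6=27/28 ∈ [22/27, 1) → index 6

1 1 4 4 5 6 6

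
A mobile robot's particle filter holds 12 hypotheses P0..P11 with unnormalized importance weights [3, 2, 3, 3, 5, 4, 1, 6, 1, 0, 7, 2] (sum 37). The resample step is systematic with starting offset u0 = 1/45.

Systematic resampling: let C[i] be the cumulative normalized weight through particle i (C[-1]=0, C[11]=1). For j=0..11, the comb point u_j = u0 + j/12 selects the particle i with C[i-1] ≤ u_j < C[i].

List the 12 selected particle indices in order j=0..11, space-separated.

0 1 2 3 4 5 5 7 7 10 10 10

C = [3/37, 5/37, 8/37, 11/37, 16/37, 20/37, 21/37, 27/37, 28/37, 28/37, 35/37, 1]
j=0: u_0=1/45 ∈ [0, 3/37) → index 0
j=1: u_1=19/180 ∈ [3/37, 5/37) → index 1
j=2: u_2=17/90 ∈ [5/37, 8/37) → index 2
j=3: u_3=49/180 ∈ [8/37, 11/37) → index 3
j=4: u_4=16/45 ∈ [11/37, 16/37) → index 4
j=5: u_5=79/180 ∈ [16/37, 20/37) → index 5
j=6: u_6=47/90 ∈ [16/37, 20/37) → index 5
j=7: u_7=109/180 ∈ [21/37, 27/37) → index 7
j=8: u_8=31/45 ∈ [21/37, 27/37) → index 7
j=9: u_9=139/180 ∈ [28/37, 35/37) → index 10
j=10: u_10=77/90 ∈ [28/37, 35/37) → index 10
j=11: u_11=169/180 ∈ [28/37, 35/37) → index 10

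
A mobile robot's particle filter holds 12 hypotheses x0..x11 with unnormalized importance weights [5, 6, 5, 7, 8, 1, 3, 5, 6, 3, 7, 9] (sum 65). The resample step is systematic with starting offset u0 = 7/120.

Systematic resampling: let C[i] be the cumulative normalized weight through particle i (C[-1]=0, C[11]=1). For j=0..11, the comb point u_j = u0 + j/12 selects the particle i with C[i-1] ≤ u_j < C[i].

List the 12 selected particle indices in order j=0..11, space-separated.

0 1 2 3 4 4 7 8 9 10 11 11

C = [1/13, 11/65, 16/65, 23/65, 31/65, 32/65, 7/13, 8/13, 46/65, 49/65, 56/65, 1]
j=0: u_0=7/120 ∈ [0, 1/13) → index 0
j=1: u_1=17/120 ∈ [1/13, 11/65) → index 1
j=2: u_2=9/40 ∈ [11/65, 16/65) → index 2
j=3: u_3=37/120 ∈ [16/65, 23/65) → index 3
j=4: u_4=47/120 ∈ [23/65, 31/65) → index 4
j=5: u_5=19/40 ∈ [23/65, 31/65) → index 4
j=6: u_6=67/120 ∈ [7/13, 8/13) → index 7
j=7: u_7=77/120 ∈ [8/13, 46/65) → index 8
j=8: u_8=29/40 ∈ [46/65, 49/65) → index 9
j=9: u_9=97/120 ∈ [49/65, 56/65) → index 10
j=10: u_10=107/120 ∈ [56/65, 1) → index 11
j=11: u_11=39/40 ∈ [56/65, 1) → index 11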